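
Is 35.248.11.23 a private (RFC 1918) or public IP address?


RFC 1918 private ranges:
  10.0.0.0/8 (10.0.0.0 - 10.255.255.255)
  172.16.0.0/12 (172.16.0.0 - 172.31.255.255)
  192.168.0.0/16 (192.168.0.0 - 192.168.255.255)
Public (not in any RFC 1918 range)


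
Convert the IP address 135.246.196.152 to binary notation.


135 = 10000111
246 = 11110110
196 = 11000100
152 = 10011000
Binary: 10000111.11110110.11000100.10011000


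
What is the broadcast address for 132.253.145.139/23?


Network: 132.253.144.0/23
Host bits = 9
Set all host bits to 1:
Broadcast: 132.253.145.255


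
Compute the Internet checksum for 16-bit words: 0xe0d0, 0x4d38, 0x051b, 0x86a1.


Sum all words (with carry folding):
+ 0xe0d0 = 0xe0d0
+ 0x4d38 = 0x2e09
+ 0x051b = 0x3324
+ 0x86a1 = 0xb9c5
One's complement: ~0xb9c5
Checksum = 0x463a


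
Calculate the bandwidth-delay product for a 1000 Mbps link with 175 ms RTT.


BDP = bandwidth * RTT
= 1000 Mbps * 175 ms
= 1000 * 1e6 * 175 / 1000 bits
= 175000000 bits
= 21875000 bytes
= 21362.3047 KB
BDP = 175000000 bits (21875000 bytes)


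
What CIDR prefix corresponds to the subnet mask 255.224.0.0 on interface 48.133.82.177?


Binary: 11111111.11100000.00000000.00000000
Count leading 1s
Prefix: /11


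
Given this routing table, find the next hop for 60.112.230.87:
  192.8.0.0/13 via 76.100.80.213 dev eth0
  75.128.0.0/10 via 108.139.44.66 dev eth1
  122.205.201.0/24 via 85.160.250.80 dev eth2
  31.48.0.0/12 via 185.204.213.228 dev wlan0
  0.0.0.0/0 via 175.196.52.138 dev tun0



Longest prefix match for 60.112.230.87:
  /13 192.8.0.0: no
  /10 75.128.0.0: no
  /24 122.205.201.0: no
  /12 31.48.0.0: no
  /0 0.0.0.0: MATCH
Selected: next-hop 175.196.52.138 via tun0 (matched /0)


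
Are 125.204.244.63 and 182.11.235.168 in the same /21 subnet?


Mask: 255.255.248.0
125.204.244.63 AND mask = 125.204.240.0
182.11.235.168 AND mask = 182.11.232.0
No, different subnets (125.204.240.0 vs 182.11.232.0)


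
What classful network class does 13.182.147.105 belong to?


First octet: 13
Binary: 00001101
0xxxxxxx -> Class A (1-126)
Class A, default mask 255.0.0.0 (/8)


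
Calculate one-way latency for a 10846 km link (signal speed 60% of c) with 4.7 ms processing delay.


Speed = 0.6 * 3e5 km/s = 180000 km/s
Propagation delay = 10846 / 180000 = 0.0603 s = 60.2556 ms
Processing delay = 4.7 ms
Total one-way latency = 64.9556 ms


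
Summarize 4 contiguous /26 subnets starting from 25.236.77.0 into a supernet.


Original prefix: /26
Number of subnets: 4 = 2^2
New prefix = 26 - 2 = 24
Supernet: 25.236.77.0/24


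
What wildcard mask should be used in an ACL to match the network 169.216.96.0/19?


Subnet mask: 255.255.224.0
Wildcard = 255.255.255.255 - subnet mask
255 - 255 = 0
255 - 255 = 0
255 - 224 = 31
255 - 0 = 255
Wildcard: 0.0.31.255


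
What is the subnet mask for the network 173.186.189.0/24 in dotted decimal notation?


/24 means 24 network bits, 8 host bits
Binary: 11111111111111111111111100000000
Mask: 255.255.255.0


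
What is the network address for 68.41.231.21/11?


IP:   01000100.00101001.11100111.00010101
Mask: 11111111.11100000.00000000.00000000
AND operation:
Net:  01000100.00100000.00000000.00000000
Network: 68.32.0.0/11


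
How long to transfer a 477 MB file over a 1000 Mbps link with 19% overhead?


Effective throughput = 1000 * (1 - 19/100) = 810 Mbps
File size in Mb = 477 * 8 = 3816 Mb
Time = 3816 / 810
Time = 4.7111 seconds


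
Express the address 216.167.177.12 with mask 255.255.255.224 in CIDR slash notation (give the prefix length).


Binary: 11111111.11111111.11111111.11100000
Count leading 1s
Prefix: /27


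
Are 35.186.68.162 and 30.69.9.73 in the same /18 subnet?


Mask: 255.255.192.0
35.186.68.162 AND mask = 35.186.64.0
30.69.9.73 AND mask = 30.69.0.0
No, different subnets (35.186.64.0 vs 30.69.0.0)


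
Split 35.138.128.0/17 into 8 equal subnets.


New prefix = 17 + 3 = 20
Each subnet has 4096 addresses
  35.138.128.0/20
  35.138.144.0/20
  35.138.160.0/20
  35.138.176.0/20
  35.138.192.0/20
  35.138.208.0/20
  35.138.224.0/20
  35.138.240.0/20
Subnets: 35.138.128.0/20, 35.138.144.0/20, 35.138.160.0/20, 35.138.176.0/20, 35.138.192.0/20, 35.138.208.0/20, 35.138.224.0/20, 35.138.240.0/20


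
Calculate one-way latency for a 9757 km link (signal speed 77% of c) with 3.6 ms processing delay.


Speed = 0.77 * 3e5 km/s = 231000 km/s
Propagation delay = 9757 / 231000 = 0.0422 s = 42.2381 ms
Processing delay = 3.6 ms
Total one-way latency = 45.8381 ms


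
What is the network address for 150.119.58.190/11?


IP:   10010110.01110111.00111010.10111110
Mask: 11111111.11100000.00000000.00000000
AND operation:
Net:  10010110.01100000.00000000.00000000
Network: 150.96.0.0/11


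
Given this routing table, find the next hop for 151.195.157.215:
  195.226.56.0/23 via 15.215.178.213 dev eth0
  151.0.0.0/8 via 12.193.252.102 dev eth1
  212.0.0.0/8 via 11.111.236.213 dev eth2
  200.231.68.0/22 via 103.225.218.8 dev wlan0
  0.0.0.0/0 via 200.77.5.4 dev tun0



Longest prefix match for 151.195.157.215:
  /23 195.226.56.0: no
  /8 151.0.0.0: MATCH
  /8 212.0.0.0: no
  /22 200.231.68.0: no
  /0 0.0.0.0: MATCH
Selected: next-hop 12.193.252.102 via eth1 (matched /8)


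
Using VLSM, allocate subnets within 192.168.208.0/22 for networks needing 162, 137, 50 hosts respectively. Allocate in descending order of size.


162 hosts -> /24 (254 usable): 192.168.208.0/24
137 hosts -> /24 (254 usable): 192.168.209.0/24
50 hosts -> /26 (62 usable): 192.168.210.0/26
Allocation: 192.168.208.0/24 (162 hosts, 254 usable); 192.168.209.0/24 (137 hosts, 254 usable); 192.168.210.0/26 (50 hosts, 62 usable)


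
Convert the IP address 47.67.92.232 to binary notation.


47 = 00101111
67 = 01000011
92 = 01011100
232 = 11101000
Binary: 00101111.01000011.01011100.11101000


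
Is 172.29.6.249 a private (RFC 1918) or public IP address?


RFC 1918 private ranges:
  10.0.0.0/8 (10.0.0.0 - 10.255.255.255)
  172.16.0.0/12 (172.16.0.0 - 172.31.255.255)
  192.168.0.0/16 (192.168.0.0 - 192.168.255.255)
Private (in 172.16.0.0/12)


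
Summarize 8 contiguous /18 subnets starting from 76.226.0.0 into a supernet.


Original prefix: /18
Number of subnets: 8 = 2^3
New prefix = 18 - 3 = 15
Supernet: 76.226.0.0/15


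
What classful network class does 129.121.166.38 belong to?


First octet: 129
Binary: 10000001
10xxxxxx -> Class B (128-191)
Class B, default mask 255.255.0.0 (/16)


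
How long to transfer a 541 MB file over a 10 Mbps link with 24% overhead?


Effective throughput = 10 * (1 - 24/100) = 7.6 Mbps
File size in Mb = 541 * 8 = 4328 Mb
Time = 4328 / 7.6
Time = 569.4737 seconds


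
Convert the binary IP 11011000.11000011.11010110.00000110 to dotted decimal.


11011000 = 216
11000011 = 195
11010110 = 214
00000110 = 6
IP: 216.195.214.6


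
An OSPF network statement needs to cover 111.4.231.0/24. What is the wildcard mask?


Subnet mask: 255.255.255.0
Wildcard = 255.255.255.255 - subnet mask
255 - 255 = 0
255 - 255 = 0
255 - 255 = 0
255 - 0 = 255
Wildcard: 0.0.0.255


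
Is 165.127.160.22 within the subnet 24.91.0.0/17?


Subnet network: 24.91.0.0
Test IP AND mask: 165.127.128.0
No, 165.127.160.22 is not in 24.91.0.0/17


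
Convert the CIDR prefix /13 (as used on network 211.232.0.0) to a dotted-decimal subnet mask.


/13 means 13 network bits, 19 host bits
Binary: 11111111111110000000000000000000
Mask: 255.248.0.0


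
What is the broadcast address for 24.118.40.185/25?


Network: 24.118.40.128/25
Host bits = 7
Set all host bits to 1:
Broadcast: 24.118.40.255


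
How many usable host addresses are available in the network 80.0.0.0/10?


Host bits = 32 - 10 = 22
Total addresses = 2^22 = 4194304
Usable = total - 2 (network and broadcast)
Usable hosts: 4194302


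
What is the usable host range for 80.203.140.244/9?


Network: 80.128.0.0
Broadcast: 80.255.255.255
First usable = network + 1
Last usable = broadcast - 1
Range: 80.128.0.1 to 80.255.255.254


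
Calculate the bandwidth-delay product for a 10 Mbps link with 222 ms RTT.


BDP = bandwidth * RTT
= 10 Mbps * 222 ms
= 10 * 1e6 * 222 / 1000 bits
= 2220000 bits
= 277500 bytes
= 270.9961 KB
BDP = 2220000 bits (277500 bytes)


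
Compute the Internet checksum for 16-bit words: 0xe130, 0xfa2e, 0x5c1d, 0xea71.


Sum all words (with carry folding):
+ 0xe130 = 0xe130
+ 0xfa2e = 0xdb5f
+ 0x5c1d = 0x377d
+ 0xea71 = 0x21ef
One's complement: ~0x21ef
Checksum = 0xde10


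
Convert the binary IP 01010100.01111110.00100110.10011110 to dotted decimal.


01010100 = 84
01111110 = 126
00100110 = 38
10011110 = 158
IP: 84.126.38.158


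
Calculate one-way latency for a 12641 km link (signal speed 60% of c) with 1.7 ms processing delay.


Speed = 0.6 * 3e5 km/s = 180000 km/s
Propagation delay = 12641 / 180000 = 0.0702 s = 70.2278 ms
Processing delay = 1.7 ms
Total one-way latency = 71.9278 ms


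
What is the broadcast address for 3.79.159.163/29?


Network: 3.79.159.160/29
Host bits = 3
Set all host bits to 1:
Broadcast: 3.79.159.167


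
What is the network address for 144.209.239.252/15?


IP:   10010000.11010001.11101111.11111100
Mask: 11111111.11111110.00000000.00000000
AND operation:
Net:  10010000.11010000.00000000.00000000
Network: 144.208.0.0/15


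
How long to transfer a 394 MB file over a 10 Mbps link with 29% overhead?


Effective throughput = 10 * (1 - 29/100) = 7.1 Mbps
File size in Mb = 394 * 8 = 3152 Mb
Time = 3152 / 7.1
Time = 443.9437 seconds


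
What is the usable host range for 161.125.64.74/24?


Network: 161.125.64.0
Broadcast: 161.125.64.255
First usable = network + 1
Last usable = broadcast - 1
Range: 161.125.64.1 to 161.125.64.254


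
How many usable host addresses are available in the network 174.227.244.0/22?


Host bits = 32 - 22 = 10
Total addresses = 2^10 = 1024
Usable = total - 2 (network and broadcast)
Usable hosts: 1022


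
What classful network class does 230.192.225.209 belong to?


First octet: 230
Binary: 11100110
1110xxxx -> Class D (224-239)
Class D (multicast), default mask N/A


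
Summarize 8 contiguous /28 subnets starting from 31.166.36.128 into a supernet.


Original prefix: /28
Number of subnets: 8 = 2^3
New prefix = 28 - 3 = 25
Supernet: 31.166.36.128/25


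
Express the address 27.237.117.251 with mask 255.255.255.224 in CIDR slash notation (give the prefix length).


Binary: 11111111.11111111.11111111.11100000
Count leading 1s
Prefix: /27


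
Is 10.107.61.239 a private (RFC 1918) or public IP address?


RFC 1918 private ranges:
  10.0.0.0/8 (10.0.0.0 - 10.255.255.255)
  172.16.0.0/12 (172.16.0.0 - 172.31.255.255)
  192.168.0.0/16 (192.168.0.0 - 192.168.255.255)
Private (in 10.0.0.0/8)


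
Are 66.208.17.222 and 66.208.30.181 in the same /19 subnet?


Mask: 255.255.224.0
66.208.17.222 AND mask = 66.208.0.0
66.208.30.181 AND mask = 66.208.0.0
Yes, same subnet (66.208.0.0)


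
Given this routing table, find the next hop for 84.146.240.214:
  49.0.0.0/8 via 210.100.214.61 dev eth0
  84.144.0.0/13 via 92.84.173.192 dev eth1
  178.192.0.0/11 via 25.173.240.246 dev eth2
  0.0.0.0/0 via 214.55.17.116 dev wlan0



Longest prefix match for 84.146.240.214:
  /8 49.0.0.0: no
  /13 84.144.0.0: MATCH
  /11 178.192.0.0: no
  /0 0.0.0.0: MATCH
Selected: next-hop 92.84.173.192 via eth1 (matched /13)


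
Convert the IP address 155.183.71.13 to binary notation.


155 = 10011011
183 = 10110111
71 = 01000111
13 = 00001101
Binary: 10011011.10110111.01000111.00001101


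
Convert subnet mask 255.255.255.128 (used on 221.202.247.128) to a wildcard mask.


Subnet mask: 255.255.255.128
Wildcard = 255.255.255.255 - subnet mask
255 - 255 = 0
255 - 255 = 0
255 - 255 = 0
255 - 128 = 127
Wildcard: 0.0.0.127


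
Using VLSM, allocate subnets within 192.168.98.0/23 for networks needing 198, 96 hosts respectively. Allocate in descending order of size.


198 hosts -> /24 (254 usable): 192.168.98.0/24
96 hosts -> /25 (126 usable): 192.168.99.0/25
Allocation: 192.168.98.0/24 (198 hosts, 254 usable); 192.168.99.0/25 (96 hosts, 126 usable)


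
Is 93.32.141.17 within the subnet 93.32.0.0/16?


Subnet network: 93.32.0.0
Test IP AND mask: 93.32.0.0
Yes, 93.32.141.17 is in 93.32.0.0/16


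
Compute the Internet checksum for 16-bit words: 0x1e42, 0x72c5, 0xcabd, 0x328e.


Sum all words (with carry folding):
+ 0x1e42 = 0x1e42
+ 0x72c5 = 0x9107
+ 0xcabd = 0x5bc5
+ 0x328e = 0x8e53
One's complement: ~0x8e53
Checksum = 0x71ac


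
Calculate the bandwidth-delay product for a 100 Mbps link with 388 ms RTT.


BDP = bandwidth * RTT
= 100 Mbps * 388 ms
= 100 * 1e6 * 388 / 1000 bits
= 38800000 bits
= 4850000 bytes
= 4736.3281 KB
BDP = 38800000 bits (4850000 bytes)


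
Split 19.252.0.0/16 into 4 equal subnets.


New prefix = 16 + 2 = 18
Each subnet has 16384 addresses
  19.252.0.0/18
  19.252.64.0/18
  19.252.128.0/18
  19.252.192.0/18
Subnets: 19.252.0.0/18, 19.252.64.0/18, 19.252.128.0/18, 19.252.192.0/18


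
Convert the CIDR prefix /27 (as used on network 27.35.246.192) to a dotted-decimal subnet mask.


/27 means 27 network bits, 5 host bits
Binary: 11111111111111111111111111100000
Mask: 255.255.255.224


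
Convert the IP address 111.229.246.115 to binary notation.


111 = 01101111
229 = 11100101
246 = 11110110
115 = 01110011
Binary: 01101111.11100101.11110110.01110011


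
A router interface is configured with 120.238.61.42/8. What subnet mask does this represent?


/8 means 8 network bits, 24 host bits
Binary: 11111111000000000000000000000000
Mask: 255.0.0.0


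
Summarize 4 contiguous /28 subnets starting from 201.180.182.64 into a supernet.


Original prefix: /28
Number of subnets: 4 = 2^2
New prefix = 28 - 2 = 26
Supernet: 201.180.182.64/26


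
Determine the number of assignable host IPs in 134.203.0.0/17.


Host bits = 32 - 17 = 15
Total addresses = 2^15 = 32768
Usable = total - 2 (network and broadcast)
Usable hosts: 32766


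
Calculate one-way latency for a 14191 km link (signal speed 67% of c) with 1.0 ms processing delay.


Speed = 0.67 * 3e5 km/s = 201000 km/s
Propagation delay = 14191 / 201000 = 0.0706 s = 70.602 ms
Processing delay = 1.0 ms
Total one-way latency = 71.602 ms


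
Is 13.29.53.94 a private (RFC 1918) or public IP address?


RFC 1918 private ranges:
  10.0.0.0/8 (10.0.0.0 - 10.255.255.255)
  172.16.0.0/12 (172.16.0.0 - 172.31.255.255)
  192.168.0.0/16 (192.168.0.0 - 192.168.255.255)
Public (not in any RFC 1918 range)


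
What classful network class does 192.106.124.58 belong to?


First octet: 192
Binary: 11000000
110xxxxx -> Class C (192-223)
Class C, default mask 255.255.255.0 (/24)


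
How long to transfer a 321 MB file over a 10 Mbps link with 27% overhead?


Effective throughput = 10 * (1 - 27/100) = 7.3 Mbps
File size in Mb = 321 * 8 = 2568 Mb
Time = 2568 / 7.3
Time = 351.7808 seconds


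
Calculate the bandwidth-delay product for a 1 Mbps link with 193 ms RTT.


BDP = bandwidth * RTT
= 1 Mbps * 193 ms
= 1 * 1e6 * 193 / 1000 bits
= 193000 bits
= 24125 bytes
= 23.5596 KB
BDP = 193000 bits (24125 bytes)


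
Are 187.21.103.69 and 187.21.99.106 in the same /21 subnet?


Mask: 255.255.248.0
187.21.103.69 AND mask = 187.21.96.0
187.21.99.106 AND mask = 187.21.96.0
Yes, same subnet (187.21.96.0)


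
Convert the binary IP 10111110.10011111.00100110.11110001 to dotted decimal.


10111110 = 190
10011111 = 159
00100110 = 38
11110001 = 241
IP: 190.159.38.241


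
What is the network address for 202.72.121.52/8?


IP:   11001010.01001000.01111001.00110100
Mask: 11111111.00000000.00000000.00000000
AND operation:
Net:  11001010.00000000.00000000.00000000
Network: 202.0.0.0/8


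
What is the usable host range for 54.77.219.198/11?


Network: 54.64.0.0
Broadcast: 54.95.255.255
First usable = network + 1
Last usable = broadcast - 1
Range: 54.64.0.1 to 54.95.255.254


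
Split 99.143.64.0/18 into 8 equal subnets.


New prefix = 18 + 3 = 21
Each subnet has 2048 addresses
  99.143.64.0/21
  99.143.72.0/21
  99.143.80.0/21
  99.143.88.0/21
  99.143.96.0/21
  99.143.104.0/21
  99.143.112.0/21
  99.143.120.0/21
Subnets: 99.143.64.0/21, 99.143.72.0/21, 99.143.80.0/21, 99.143.88.0/21, 99.143.96.0/21, 99.143.104.0/21, 99.143.112.0/21, 99.143.120.0/21


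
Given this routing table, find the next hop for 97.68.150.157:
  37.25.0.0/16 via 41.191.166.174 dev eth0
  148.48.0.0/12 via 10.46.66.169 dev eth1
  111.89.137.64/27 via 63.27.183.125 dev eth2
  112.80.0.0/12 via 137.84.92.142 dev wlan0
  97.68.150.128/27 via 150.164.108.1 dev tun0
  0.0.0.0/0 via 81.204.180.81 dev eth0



Longest prefix match for 97.68.150.157:
  /16 37.25.0.0: no
  /12 148.48.0.0: no
  /27 111.89.137.64: no
  /12 112.80.0.0: no
  /27 97.68.150.128: MATCH
  /0 0.0.0.0: MATCH
Selected: next-hop 150.164.108.1 via tun0 (matched /27)


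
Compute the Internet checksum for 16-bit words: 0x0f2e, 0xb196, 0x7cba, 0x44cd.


Sum all words (with carry folding):
+ 0x0f2e = 0x0f2e
+ 0xb196 = 0xc0c4
+ 0x7cba = 0x3d7f
+ 0x44cd = 0x824c
One's complement: ~0x824c
Checksum = 0x7db3


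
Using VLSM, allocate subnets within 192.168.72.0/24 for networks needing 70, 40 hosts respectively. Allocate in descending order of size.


70 hosts -> /25 (126 usable): 192.168.72.0/25
40 hosts -> /26 (62 usable): 192.168.72.128/26
Allocation: 192.168.72.0/25 (70 hosts, 126 usable); 192.168.72.128/26 (40 hosts, 62 usable)


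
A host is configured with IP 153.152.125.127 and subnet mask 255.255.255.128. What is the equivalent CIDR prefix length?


Binary: 11111111.11111111.11111111.10000000
Count leading 1s
Prefix: /25


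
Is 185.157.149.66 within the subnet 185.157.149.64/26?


Subnet network: 185.157.149.64
Test IP AND mask: 185.157.149.64
Yes, 185.157.149.66 is in 185.157.149.64/26


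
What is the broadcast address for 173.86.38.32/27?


Network: 173.86.38.32/27
Host bits = 5
Set all host bits to 1:
Broadcast: 173.86.38.63


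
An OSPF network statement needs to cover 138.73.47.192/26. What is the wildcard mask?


Subnet mask: 255.255.255.192
Wildcard = 255.255.255.255 - subnet mask
255 - 255 = 0
255 - 255 = 0
255 - 255 = 0
255 - 192 = 63
Wildcard: 0.0.0.63


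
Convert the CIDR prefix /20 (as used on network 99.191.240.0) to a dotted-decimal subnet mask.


/20 means 20 network bits, 12 host bits
Binary: 11111111111111111111000000000000
Mask: 255.255.240.0


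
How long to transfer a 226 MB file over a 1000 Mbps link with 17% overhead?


Effective throughput = 1000 * (1 - 17/100) = 830 Mbps
File size in Mb = 226 * 8 = 1808 Mb
Time = 1808 / 830
Time = 2.1783 seconds


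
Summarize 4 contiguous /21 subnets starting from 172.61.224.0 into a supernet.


Original prefix: /21
Number of subnets: 4 = 2^2
New prefix = 21 - 2 = 19
Supernet: 172.61.224.0/19


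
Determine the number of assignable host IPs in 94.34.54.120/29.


Host bits = 32 - 29 = 3
Total addresses = 2^3 = 8
Usable = total - 2 (network and broadcast)
Usable hosts: 6


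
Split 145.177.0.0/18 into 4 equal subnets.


New prefix = 18 + 2 = 20
Each subnet has 4096 addresses
  145.177.0.0/20
  145.177.16.0/20
  145.177.32.0/20
  145.177.48.0/20
Subnets: 145.177.0.0/20, 145.177.16.0/20, 145.177.32.0/20, 145.177.48.0/20


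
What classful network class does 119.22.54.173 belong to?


First octet: 119
Binary: 01110111
0xxxxxxx -> Class A (1-126)
Class A, default mask 255.0.0.0 (/8)


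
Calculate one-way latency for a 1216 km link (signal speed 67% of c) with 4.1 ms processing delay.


Speed = 0.67 * 3e5 km/s = 201000 km/s
Propagation delay = 1216 / 201000 = 0.006 s = 6.0498 ms
Processing delay = 4.1 ms
Total one-way latency = 10.1498 ms


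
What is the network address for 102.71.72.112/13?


IP:   01100110.01000111.01001000.01110000
Mask: 11111111.11111000.00000000.00000000
AND operation:
Net:  01100110.01000000.00000000.00000000
Network: 102.64.0.0/13


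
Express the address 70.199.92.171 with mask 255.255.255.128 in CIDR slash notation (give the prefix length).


Binary: 11111111.11111111.11111111.10000000
Count leading 1s
Prefix: /25


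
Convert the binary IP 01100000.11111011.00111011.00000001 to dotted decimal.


01100000 = 96
11111011 = 251
00111011 = 59
00000001 = 1
IP: 96.251.59.1


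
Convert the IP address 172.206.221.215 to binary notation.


172 = 10101100
206 = 11001110
221 = 11011101
215 = 11010111
Binary: 10101100.11001110.11011101.11010111


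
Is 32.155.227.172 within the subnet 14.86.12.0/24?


Subnet network: 14.86.12.0
Test IP AND mask: 32.155.227.0
No, 32.155.227.172 is not in 14.86.12.0/24


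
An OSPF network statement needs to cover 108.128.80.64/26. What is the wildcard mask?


Subnet mask: 255.255.255.192
Wildcard = 255.255.255.255 - subnet mask
255 - 255 = 0
255 - 255 = 0
255 - 255 = 0
255 - 192 = 63
Wildcard: 0.0.0.63


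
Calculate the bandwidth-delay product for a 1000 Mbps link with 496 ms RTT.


BDP = bandwidth * RTT
= 1000 Mbps * 496 ms
= 1000 * 1e6 * 496 / 1000 bits
= 496000000 bits
= 62000000 bytes
= 60546.875 KB
BDP = 496000000 bits (62000000 bytes)


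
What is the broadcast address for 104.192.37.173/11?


Network: 104.192.0.0/11
Host bits = 21
Set all host bits to 1:
Broadcast: 104.223.255.255


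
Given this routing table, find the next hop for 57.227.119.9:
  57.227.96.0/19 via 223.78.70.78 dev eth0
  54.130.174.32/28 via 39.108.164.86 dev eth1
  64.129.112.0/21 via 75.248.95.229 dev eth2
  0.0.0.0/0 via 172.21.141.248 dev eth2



Longest prefix match for 57.227.119.9:
  /19 57.227.96.0: MATCH
  /28 54.130.174.32: no
  /21 64.129.112.0: no
  /0 0.0.0.0: MATCH
Selected: next-hop 223.78.70.78 via eth0 (matched /19)


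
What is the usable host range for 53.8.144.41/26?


Network: 53.8.144.0
Broadcast: 53.8.144.63
First usable = network + 1
Last usable = broadcast - 1
Range: 53.8.144.1 to 53.8.144.62


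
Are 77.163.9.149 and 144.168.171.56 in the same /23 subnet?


Mask: 255.255.254.0
77.163.9.149 AND mask = 77.163.8.0
144.168.171.56 AND mask = 144.168.170.0
No, different subnets (77.163.8.0 vs 144.168.170.0)


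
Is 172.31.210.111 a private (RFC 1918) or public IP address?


RFC 1918 private ranges:
  10.0.0.0/8 (10.0.0.0 - 10.255.255.255)
  172.16.0.0/12 (172.16.0.0 - 172.31.255.255)
  192.168.0.0/16 (192.168.0.0 - 192.168.255.255)
Private (in 172.16.0.0/12)


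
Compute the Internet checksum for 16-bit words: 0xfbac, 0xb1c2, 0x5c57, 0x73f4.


Sum all words (with carry folding):
+ 0xfbac = 0xfbac
+ 0xb1c2 = 0xad6f
+ 0x5c57 = 0x09c7
+ 0x73f4 = 0x7dbb
One's complement: ~0x7dbb
Checksum = 0x8244


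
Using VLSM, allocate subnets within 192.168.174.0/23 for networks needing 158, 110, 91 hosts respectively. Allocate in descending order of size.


158 hosts -> /24 (254 usable): 192.168.174.0/24
110 hosts -> /25 (126 usable): 192.168.175.0/25
91 hosts -> /25 (126 usable): 192.168.175.128/25
Allocation: 192.168.174.0/24 (158 hosts, 254 usable); 192.168.175.0/25 (110 hosts, 126 usable); 192.168.175.128/25 (91 hosts, 126 usable)


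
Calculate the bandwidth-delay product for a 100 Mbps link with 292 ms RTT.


BDP = bandwidth * RTT
= 100 Mbps * 292 ms
= 100 * 1e6 * 292 / 1000 bits
= 29200000 bits
= 3650000 bytes
= 3564.4531 KB
BDP = 29200000 bits (3650000 bytes)


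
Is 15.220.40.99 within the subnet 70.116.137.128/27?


Subnet network: 70.116.137.128
Test IP AND mask: 15.220.40.96
No, 15.220.40.99 is not in 70.116.137.128/27


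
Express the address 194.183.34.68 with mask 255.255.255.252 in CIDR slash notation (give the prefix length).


Binary: 11111111.11111111.11111111.11111100
Count leading 1s
Prefix: /30


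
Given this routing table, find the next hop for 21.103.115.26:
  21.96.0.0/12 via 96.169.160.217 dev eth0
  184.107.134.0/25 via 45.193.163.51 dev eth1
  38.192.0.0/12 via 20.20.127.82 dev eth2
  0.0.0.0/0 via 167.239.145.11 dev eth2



Longest prefix match for 21.103.115.26:
  /12 21.96.0.0: MATCH
  /25 184.107.134.0: no
  /12 38.192.0.0: no
  /0 0.0.0.0: MATCH
Selected: next-hop 96.169.160.217 via eth0 (matched /12)


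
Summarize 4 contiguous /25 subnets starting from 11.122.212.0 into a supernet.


Original prefix: /25
Number of subnets: 4 = 2^2
New prefix = 25 - 2 = 23
Supernet: 11.122.212.0/23


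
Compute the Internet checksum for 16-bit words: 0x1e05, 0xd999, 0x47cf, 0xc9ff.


Sum all words (with carry folding):
+ 0x1e05 = 0x1e05
+ 0xd999 = 0xf79e
+ 0x47cf = 0x3f6e
+ 0xc9ff = 0x096e
One's complement: ~0x096e
Checksum = 0xf691


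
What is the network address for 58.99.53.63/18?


IP:   00111010.01100011.00110101.00111111
Mask: 11111111.11111111.11000000.00000000
AND operation:
Net:  00111010.01100011.00000000.00000000
Network: 58.99.0.0/18


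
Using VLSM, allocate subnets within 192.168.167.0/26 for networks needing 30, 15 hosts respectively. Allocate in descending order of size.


30 hosts -> /27 (30 usable): 192.168.167.0/27
15 hosts -> /27 (30 usable): 192.168.167.32/27
Allocation: 192.168.167.0/27 (30 hosts, 30 usable); 192.168.167.32/27 (15 hosts, 30 usable)


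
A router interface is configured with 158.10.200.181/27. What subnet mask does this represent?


/27 means 27 network bits, 5 host bits
Binary: 11111111111111111111111111100000
Mask: 255.255.255.224


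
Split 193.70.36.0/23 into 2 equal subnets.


New prefix = 23 + 1 = 24
Each subnet has 256 addresses
  193.70.36.0/24
  193.70.37.0/24
Subnets: 193.70.36.0/24, 193.70.37.0/24


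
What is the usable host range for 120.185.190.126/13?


Network: 120.184.0.0
Broadcast: 120.191.255.255
First usable = network + 1
Last usable = broadcast - 1
Range: 120.184.0.1 to 120.191.255.254


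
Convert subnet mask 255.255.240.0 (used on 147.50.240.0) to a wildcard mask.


Subnet mask: 255.255.240.0
Wildcard = 255.255.255.255 - subnet mask
255 - 255 = 0
255 - 255 = 0
255 - 240 = 15
255 - 0 = 255
Wildcard: 0.0.15.255


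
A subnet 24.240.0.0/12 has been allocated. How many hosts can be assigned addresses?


Host bits = 32 - 12 = 20
Total addresses = 2^20 = 1048576
Usable = total - 2 (network and broadcast)
Usable hosts: 1048574


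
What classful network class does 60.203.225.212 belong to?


First octet: 60
Binary: 00111100
0xxxxxxx -> Class A (1-126)
Class A, default mask 255.0.0.0 (/8)


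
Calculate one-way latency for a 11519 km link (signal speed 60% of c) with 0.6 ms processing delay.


Speed = 0.6 * 3e5 km/s = 180000 km/s
Propagation delay = 11519 / 180000 = 0.064 s = 63.9944 ms
Processing delay = 0.6 ms
Total one-way latency = 64.5944 ms


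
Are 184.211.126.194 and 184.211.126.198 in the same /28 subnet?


Mask: 255.255.255.240
184.211.126.194 AND mask = 184.211.126.192
184.211.126.198 AND mask = 184.211.126.192
Yes, same subnet (184.211.126.192)


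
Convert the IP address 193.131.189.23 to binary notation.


193 = 11000001
131 = 10000011
189 = 10111101
23 = 00010111
Binary: 11000001.10000011.10111101.00010111


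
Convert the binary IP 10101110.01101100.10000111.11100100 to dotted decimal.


10101110 = 174
01101100 = 108
10000111 = 135
11100100 = 228
IP: 174.108.135.228


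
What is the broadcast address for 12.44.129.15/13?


Network: 12.40.0.0/13
Host bits = 19
Set all host bits to 1:
Broadcast: 12.47.255.255


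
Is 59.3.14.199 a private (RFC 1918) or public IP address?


RFC 1918 private ranges:
  10.0.0.0/8 (10.0.0.0 - 10.255.255.255)
  172.16.0.0/12 (172.16.0.0 - 172.31.255.255)
  192.168.0.0/16 (192.168.0.0 - 192.168.255.255)
Public (not in any RFC 1918 range)


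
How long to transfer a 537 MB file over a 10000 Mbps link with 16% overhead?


Effective throughput = 10000 * (1 - 16/100) = 8400 Mbps
File size in Mb = 537 * 8 = 4296 Mb
Time = 4296 / 8400
Time = 0.5114 seconds


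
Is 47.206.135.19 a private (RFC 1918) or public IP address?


RFC 1918 private ranges:
  10.0.0.0/8 (10.0.0.0 - 10.255.255.255)
  172.16.0.0/12 (172.16.0.0 - 172.31.255.255)
  192.168.0.0/16 (192.168.0.0 - 192.168.255.255)
Public (not in any RFC 1918 range)


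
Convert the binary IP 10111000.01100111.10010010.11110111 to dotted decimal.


10111000 = 184
01100111 = 103
10010010 = 146
11110111 = 247
IP: 184.103.146.247


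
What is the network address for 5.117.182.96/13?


IP:   00000101.01110101.10110110.01100000
Mask: 11111111.11111000.00000000.00000000
AND operation:
Net:  00000101.01110000.00000000.00000000
Network: 5.112.0.0/13


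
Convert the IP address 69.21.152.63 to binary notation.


69 = 01000101
21 = 00010101
152 = 10011000
63 = 00111111
Binary: 01000101.00010101.10011000.00111111


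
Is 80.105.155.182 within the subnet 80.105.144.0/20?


Subnet network: 80.105.144.0
Test IP AND mask: 80.105.144.0
Yes, 80.105.155.182 is in 80.105.144.0/20


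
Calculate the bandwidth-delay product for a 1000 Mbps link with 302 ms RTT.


BDP = bandwidth * RTT
= 1000 Mbps * 302 ms
= 1000 * 1e6 * 302 / 1000 bits
= 302000000 bits
= 37750000 bytes
= 36865.2344 KB
BDP = 302000000 bits (37750000 bytes)


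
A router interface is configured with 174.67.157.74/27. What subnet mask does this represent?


/27 means 27 network bits, 5 host bits
Binary: 11111111111111111111111111100000
Mask: 255.255.255.224


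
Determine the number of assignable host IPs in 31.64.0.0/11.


Host bits = 32 - 11 = 21
Total addresses = 2^21 = 2097152
Usable = total - 2 (network and broadcast)
Usable hosts: 2097150


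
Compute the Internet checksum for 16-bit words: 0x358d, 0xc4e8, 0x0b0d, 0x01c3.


Sum all words (with carry folding):
+ 0x358d = 0x358d
+ 0xc4e8 = 0xfa75
+ 0x0b0d = 0x0583
+ 0x01c3 = 0x0746
One's complement: ~0x0746
Checksum = 0xf8b9


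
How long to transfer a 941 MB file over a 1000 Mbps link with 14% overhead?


Effective throughput = 1000 * (1 - 14/100) = 860 Mbps
File size in Mb = 941 * 8 = 7528 Mb
Time = 7528 / 860
Time = 8.7535 seconds


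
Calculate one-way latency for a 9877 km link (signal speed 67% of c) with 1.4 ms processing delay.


Speed = 0.67 * 3e5 km/s = 201000 km/s
Propagation delay = 9877 / 201000 = 0.0491 s = 49.1393 ms
Processing delay = 1.4 ms
Total one-way latency = 50.5393 ms


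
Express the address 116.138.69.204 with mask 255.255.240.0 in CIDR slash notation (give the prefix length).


Binary: 11111111.11111111.11110000.00000000
Count leading 1s
Prefix: /20


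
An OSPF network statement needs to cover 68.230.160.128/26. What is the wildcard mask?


Subnet mask: 255.255.255.192
Wildcard = 255.255.255.255 - subnet mask
255 - 255 = 0
255 - 255 = 0
255 - 255 = 0
255 - 192 = 63
Wildcard: 0.0.0.63


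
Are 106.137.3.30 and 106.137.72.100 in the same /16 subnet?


Mask: 255.255.0.0
106.137.3.30 AND mask = 106.137.0.0
106.137.72.100 AND mask = 106.137.0.0
Yes, same subnet (106.137.0.0)


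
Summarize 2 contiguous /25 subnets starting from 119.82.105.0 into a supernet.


Original prefix: /25
Number of subnets: 2 = 2^1
New prefix = 25 - 1 = 24
Supernet: 119.82.105.0/24


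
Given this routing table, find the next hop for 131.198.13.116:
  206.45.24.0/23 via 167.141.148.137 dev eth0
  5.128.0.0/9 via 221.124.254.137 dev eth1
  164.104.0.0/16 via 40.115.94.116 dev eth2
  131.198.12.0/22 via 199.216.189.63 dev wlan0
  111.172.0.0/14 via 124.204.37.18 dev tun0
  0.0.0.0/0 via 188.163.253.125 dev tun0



Longest prefix match for 131.198.13.116:
  /23 206.45.24.0: no
  /9 5.128.0.0: no
  /16 164.104.0.0: no
  /22 131.198.12.0: MATCH
  /14 111.172.0.0: no
  /0 0.0.0.0: MATCH
Selected: next-hop 199.216.189.63 via wlan0 (matched /22)


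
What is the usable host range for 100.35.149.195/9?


Network: 100.0.0.0
Broadcast: 100.127.255.255
First usable = network + 1
Last usable = broadcast - 1
Range: 100.0.0.1 to 100.127.255.254


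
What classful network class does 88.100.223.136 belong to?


First octet: 88
Binary: 01011000
0xxxxxxx -> Class A (1-126)
Class A, default mask 255.0.0.0 (/8)


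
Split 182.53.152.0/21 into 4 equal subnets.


New prefix = 21 + 2 = 23
Each subnet has 512 addresses
  182.53.152.0/23
  182.53.154.0/23
  182.53.156.0/23
  182.53.158.0/23
Subnets: 182.53.152.0/23, 182.53.154.0/23, 182.53.156.0/23, 182.53.158.0/23


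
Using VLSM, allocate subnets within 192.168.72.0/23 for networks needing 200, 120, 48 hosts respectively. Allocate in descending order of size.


200 hosts -> /24 (254 usable): 192.168.72.0/24
120 hosts -> /25 (126 usable): 192.168.73.0/25
48 hosts -> /26 (62 usable): 192.168.73.128/26
Allocation: 192.168.72.0/24 (200 hosts, 254 usable); 192.168.73.0/25 (120 hosts, 126 usable); 192.168.73.128/26 (48 hosts, 62 usable)


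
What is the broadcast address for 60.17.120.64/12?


Network: 60.16.0.0/12
Host bits = 20
Set all host bits to 1:
Broadcast: 60.31.255.255


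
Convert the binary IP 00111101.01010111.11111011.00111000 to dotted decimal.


00111101 = 61
01010111 = 87
11111011 = 251
00111000 = 56
IP: 61.87.251.56


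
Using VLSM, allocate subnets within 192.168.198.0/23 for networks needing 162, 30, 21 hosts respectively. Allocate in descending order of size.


162 hosts -> /24 (254 usable): 192.168.198.0/24
30 hosts -> /27 (30 usable): 192.168.199.0/27
21 hosts -> /27 (30 usable): 192.168.199.32/27
Allocation: 192.168.198.0/24 (162 hosts, 254 usable); 192.168.199.0/27 (30 hosts, 30 usable); 192.168.199.32/27 (21 hosts, 30 usable)


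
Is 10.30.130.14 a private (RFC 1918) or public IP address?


RFC 1918 private ranges:
  10.0.0.0/8 (10.0.0.0 - 10.255.255.255)
  172.16.0.0/12 (172.16.0.0 - 172.31.255.255)
  192.168.0.0/16 (192.168.0.0 - 192.168.255.255)
Private (in 10.0.0.0/8)


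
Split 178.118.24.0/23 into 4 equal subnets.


New prefix = 23 + 2 = 25
Each subnet has 128 addresses
  178.118.24.0/25
  178.118.24.128/25
  178.118.25.0/25
  178.118.25.128/25
Subnets: 178.118.24.0/25, 178.118.24.128/25, 178.118.25.0/25, 178.118.25.128/25


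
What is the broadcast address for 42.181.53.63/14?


Network: 42.180.0.0/14
Host bits = 18
Set all host bits to 1:
Broadcast: 42.183.255.255


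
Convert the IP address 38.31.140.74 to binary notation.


38 = 00100110
31 = 00011111
140 = 10001100
74 = 01001010
Binary: 00100110.00011111.10001100.01001010


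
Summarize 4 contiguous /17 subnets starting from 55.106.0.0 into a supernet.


Original prefix: /17
Number of subnets: 4 = 2^2
New prefix = 17 - 2 = 15
Supernet: 55.106.0.0/15


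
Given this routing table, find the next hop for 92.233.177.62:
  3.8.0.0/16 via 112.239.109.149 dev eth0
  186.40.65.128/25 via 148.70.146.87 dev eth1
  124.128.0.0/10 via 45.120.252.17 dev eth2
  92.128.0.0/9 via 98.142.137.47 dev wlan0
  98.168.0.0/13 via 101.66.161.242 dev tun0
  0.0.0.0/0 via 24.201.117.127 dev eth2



Longest prefix match for 92.233.177.62:
  /16 3.8.0.0: no
  /25 186.40.65.128: no
  /10 124.128.0.0: no
  /9 92.128.0.0: MATCH
  /13 98.168.0.0: no
  /0 0.0.0.0: MATCH
Selected: next-hop 98.142.137.47 via wlan0 (matched /9)


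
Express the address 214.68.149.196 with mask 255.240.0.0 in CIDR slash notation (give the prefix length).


Binary: 11111111.11110000.00000000.00000000
Count leading 1s
Prefix: /12


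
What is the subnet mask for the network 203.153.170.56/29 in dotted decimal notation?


/29 means 29 network bits, 3 host bits
Binary: 11111111111111111111111111111000
Mask: 255.255.255.248


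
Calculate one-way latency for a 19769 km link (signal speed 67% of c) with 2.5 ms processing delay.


Speed = 0.67 * 3e5 km/s = 201000 km/s
Propagation delay = 19769 / 201000 = 0.0984 s = 98.3532 ms
Processing delay = 2.5 ms
Total one-way latency = 100.8532 ms


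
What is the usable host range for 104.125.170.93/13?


Network: 104.120.0.0
Broadcast: 104.127.255.255
First usable = network + 1
Last usable = broadcast - 1
Range: 104.120.0.1 to 104.127.255.254


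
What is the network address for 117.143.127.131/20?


IP:   01110101.10001111.01111111.10000011
Mask: 11111111.11111111.11110000.00000000
AND operation:
Net:  01110101.10001111.01110000.00000000
Network: 117.143.112.0/20


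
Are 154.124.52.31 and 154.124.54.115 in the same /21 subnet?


Mask: 255.255.248.0
154.124.52.31 AND mask = 154.124.48.0
154.124.54.115 AND mask = 154.124.48.0
Yes, same subnet (154.124.48.0)


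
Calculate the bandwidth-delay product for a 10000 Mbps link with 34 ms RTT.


BDP = bandwidth * RTT
= 10000 Mbps * 34 ms
= 10000 * 1e6 * 34 / 1000 bits
= 340000000 bits
= 42500000 bytes
= 41503.9062 KB
BDP = 340000000 bits (42500000 bytes)


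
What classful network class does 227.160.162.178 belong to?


First octet: 227
Binary: 11100011
1110xxxx -> Class D (224-239)
Class D (multicast), default mask N/A


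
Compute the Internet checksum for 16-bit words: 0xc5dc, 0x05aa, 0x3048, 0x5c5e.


Sum all words (with carry folding):
+ 0xc5dc = 0xc5dc
+ 0x05aa = 0xcb86
+ 0x3048 = 0xfbce
+ 0x5c5e = 0x582d
One's complement: ~0x582d
Checksum = 0xa7d2


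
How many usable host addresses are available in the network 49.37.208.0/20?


Host bits = 32 - 20 = 12
Total addresses = 2^12 = 4096
Usable = total - 2 (network and broadcast)
Usable hosts: 4094


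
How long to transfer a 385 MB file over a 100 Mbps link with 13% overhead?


Effective throughput = 100 * (1 - 13/100) = 87 Mbps
File size in Mb = 385 * 8 = 3080 Mb
Time = 3080 / 87
Time = 35.4023 seconds


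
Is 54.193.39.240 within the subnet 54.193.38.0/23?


Subnet network: 54.193.38.0
Test IP AND mask: 54.193.38.0
Yes, 54.193.39.240 is in 54.193.38.0/23


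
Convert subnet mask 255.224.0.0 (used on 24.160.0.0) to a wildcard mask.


Subnet mask: 255.224.0.0
Wildcard = 255.255.255.255 - subnet mask
255 - 255 = 0
255 - 224 = 31
255 - 0 = 255
255 - 0 = 255
Wildcard: 0.31.255.255


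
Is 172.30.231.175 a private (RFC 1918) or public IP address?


RFC 1918 private ranges:
  10.0.0.0/8 (10.0.0.0 - 10.255.255.255)
  172.16.0.0/12 (172.16.0.0 - 172.31.255.255)
  192.168.0.0/16 (192.168.0.0 - 192.168.255.255)
Private (in 172.16.0.0/12)


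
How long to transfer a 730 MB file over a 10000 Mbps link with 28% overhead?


Effective throughput = 10000 * (1 - 28/100) = 7200 Mbps
File size in Mb = 730 * 8 = 5840 Mb
Time = 5840 / 7200
Time = 0.8111 seconds


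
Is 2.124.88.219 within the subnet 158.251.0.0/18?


Subnet network: 158.251.0.0
Test IP AND mask: 2.124.64.0
No, 2.124.88.219 is not in 158.251.0.0/18


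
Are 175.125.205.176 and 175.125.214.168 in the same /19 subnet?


Mask: 255.255.224.0
175.125.205.176 AND mask = 175.125.192.0
175.125.214.168 AND mask = 175.125.192.0
Yes, same subnet (175.125.192.0)


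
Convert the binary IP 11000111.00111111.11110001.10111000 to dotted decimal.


11000111 = 199
00111111 = 63
11110001 = 241
10111000 = 184
IP: 199.63.241.184


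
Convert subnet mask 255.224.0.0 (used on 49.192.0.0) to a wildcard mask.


Subnet mask: 255.224.0.0
Wildcard = 255.255.255.255 - subnet mask
255 - 255 = 0
255 - 224 = 31
255 - 0 = 255
255 - 0 = 255
Wildcard: 0.31.255.255


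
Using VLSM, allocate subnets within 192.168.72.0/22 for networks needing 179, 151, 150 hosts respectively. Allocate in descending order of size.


179 hosts -> /24 (254 usable): 192.168.72.0/24
151 hosts -> /24 (254 usable): 192.168.73.0/24
150 hosts -> /24 (254 usable): 192.168.74.0/24
Allocation: 192.168.72.0/24 (179 hosts, 254 usable); 192.168.73.0/24 (151 hosts, 254 usable); 192.168.74.0/24 (150 hosts, 254 usable)


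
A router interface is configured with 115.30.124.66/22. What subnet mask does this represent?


/22 means 22 network bits, 10 host bits
Binary: 11111111111111111111110000000000
Mask: 255.255.252.0
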